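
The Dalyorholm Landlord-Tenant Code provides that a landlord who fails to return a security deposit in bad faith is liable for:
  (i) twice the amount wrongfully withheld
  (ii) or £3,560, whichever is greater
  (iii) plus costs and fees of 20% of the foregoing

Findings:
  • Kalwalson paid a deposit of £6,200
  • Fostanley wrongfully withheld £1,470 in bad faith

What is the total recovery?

Doubled: 2 × £1,470 = £2,940
Minimum £3,560: £2,940 is below the minimum → £3,560
Costs and fees: 20% of £3,560 = £712
Total recovery: £3,560 + £712 = £4,272

£4,272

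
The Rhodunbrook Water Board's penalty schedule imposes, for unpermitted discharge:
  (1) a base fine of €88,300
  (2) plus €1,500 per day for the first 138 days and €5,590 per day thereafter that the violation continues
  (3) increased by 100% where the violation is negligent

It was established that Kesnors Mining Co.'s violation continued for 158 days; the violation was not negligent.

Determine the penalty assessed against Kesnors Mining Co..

First 138 days: 138 × €1,500 = €207,000
Remaining days: (158 − 138) × €5,590 = €111,800
Per-day component: €207,000 + €111,800 = €318,800
Base plus per-day: €88,300 + €318,800 = €407,100
The violation was not negligent: no 100% increase.

€407,100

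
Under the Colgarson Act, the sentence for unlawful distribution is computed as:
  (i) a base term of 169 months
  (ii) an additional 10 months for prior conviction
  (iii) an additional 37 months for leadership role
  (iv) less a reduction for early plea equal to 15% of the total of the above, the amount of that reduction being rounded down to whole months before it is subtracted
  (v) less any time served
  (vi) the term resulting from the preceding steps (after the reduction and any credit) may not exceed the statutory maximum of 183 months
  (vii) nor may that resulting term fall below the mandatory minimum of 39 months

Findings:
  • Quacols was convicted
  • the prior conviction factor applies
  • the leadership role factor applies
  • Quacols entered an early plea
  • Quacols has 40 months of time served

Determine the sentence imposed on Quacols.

144 months

Prior conviction enhancement: +10 months
Leadership role enhancement: +37 months
Adjusted term: 169 months + 10 months + 37 months = 216 months
Early plea reduction: 15% of 216 months = 32 months (rounded down)
After reduction: 216 − 32 = 184 months
Less time served: 184 months − 40 months = 144 months
Cap at 183 months: 144 months is within the cap, no reduction.
Minimum 39 months: 144 months meets the minimum, no increase.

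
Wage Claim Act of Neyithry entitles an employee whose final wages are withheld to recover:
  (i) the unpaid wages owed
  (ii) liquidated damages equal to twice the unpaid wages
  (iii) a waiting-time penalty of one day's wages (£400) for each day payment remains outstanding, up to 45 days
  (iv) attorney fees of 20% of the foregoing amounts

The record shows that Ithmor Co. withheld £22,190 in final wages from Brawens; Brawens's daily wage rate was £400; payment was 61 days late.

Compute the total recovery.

Doubled: 2 × £22,190 = £44,380
Penalty days: min(61, 45) = 45
Waiting-time penalty: 45 × £400 = £18,000
Subtotal: £22,190 + £44,380 + £18,000 = £84,570
Attorney fees: 20% of £84,570 = £16,914
Total award: £84,570 + £16,914 = £101,484

Total award: £101,484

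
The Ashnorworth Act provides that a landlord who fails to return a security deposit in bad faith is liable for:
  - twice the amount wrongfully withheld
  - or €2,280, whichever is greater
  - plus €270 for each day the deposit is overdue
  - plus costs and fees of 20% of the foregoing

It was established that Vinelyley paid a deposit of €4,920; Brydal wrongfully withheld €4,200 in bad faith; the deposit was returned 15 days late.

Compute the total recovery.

Doubled: 2 × €4,200 = €8,400
Minimum €2,280: €8,400 meets the minimum, no increase.
Late-return penalty: 15 × €270 = €4,050
Damages plus late penalty: €8,400 + €4,050 = €12,450
Costs and fees: 20% of €12,450 = €2,490
Total recovery: €12,450 + €2,490 = €14,940

Recovery: €14,940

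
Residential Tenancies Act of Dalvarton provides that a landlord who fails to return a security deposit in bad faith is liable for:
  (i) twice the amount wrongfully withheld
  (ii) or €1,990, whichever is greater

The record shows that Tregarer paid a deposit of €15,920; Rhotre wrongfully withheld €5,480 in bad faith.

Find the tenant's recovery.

€10,960

Doubled: 2 × €5,480 = €10,960
Minimum €1,990: €10,960 meets the minimum, no increase.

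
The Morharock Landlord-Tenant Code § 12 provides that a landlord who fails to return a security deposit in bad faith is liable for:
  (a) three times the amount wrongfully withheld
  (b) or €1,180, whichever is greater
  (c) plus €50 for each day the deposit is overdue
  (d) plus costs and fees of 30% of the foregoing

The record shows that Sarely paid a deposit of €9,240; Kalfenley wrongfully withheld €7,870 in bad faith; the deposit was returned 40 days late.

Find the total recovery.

Trebled: 3 × €7,870 = €23,610
Minimum €1,180: €23,610 meets the minimum, no increase.
Late-return penalty: 40 × €50 = €2,000
Damages plus late penalty: €23,610 + €2,000 = €25,610
Costs and fees: 30% of €25,610 = €7,683
Total recovery: €25,610 + €7,683 = €33,293

€33,293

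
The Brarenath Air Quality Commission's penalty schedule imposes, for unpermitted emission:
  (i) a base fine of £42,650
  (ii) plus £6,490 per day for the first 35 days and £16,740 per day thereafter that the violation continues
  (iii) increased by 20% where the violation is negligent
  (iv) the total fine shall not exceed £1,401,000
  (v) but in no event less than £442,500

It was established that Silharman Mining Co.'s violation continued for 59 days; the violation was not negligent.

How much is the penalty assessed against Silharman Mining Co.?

First 35 days: 35 × £6,490 = £227,150
Remaining days: (59 − 35) × £16,740 = £401,760
Per-day component: £227,150 + £401,760 = £628,910
Base plus per-day: £42,650 + £628,910 = £671,560
The violation was not negligent: no 20% increase.
Cap at £1,401,000: £671,560 is within the cap, no reduction.
Minimum £442,500: £671,560 meets the minimum, no increase.

£671,560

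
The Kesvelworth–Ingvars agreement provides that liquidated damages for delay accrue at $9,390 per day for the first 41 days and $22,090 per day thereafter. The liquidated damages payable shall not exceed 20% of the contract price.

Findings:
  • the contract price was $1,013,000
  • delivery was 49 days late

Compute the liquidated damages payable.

First 41 days: 41 × $9,390 = $384,990
Remaining days: (49 − 41) × $22,090 = $176,720
Accrued per-day damages: $384,990 + $176,720 = $561,710
Cap: 20% of $1,013,000 = $202,600
Cap at $202,600: $561,710 exceeds the cap → $202,600

$202,600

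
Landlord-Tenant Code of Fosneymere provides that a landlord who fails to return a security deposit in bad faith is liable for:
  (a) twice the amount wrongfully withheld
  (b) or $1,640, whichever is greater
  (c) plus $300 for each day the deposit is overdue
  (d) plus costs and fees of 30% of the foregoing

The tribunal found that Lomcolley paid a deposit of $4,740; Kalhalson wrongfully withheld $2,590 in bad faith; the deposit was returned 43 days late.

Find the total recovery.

Doubled: 2 × $2,590 = $5,180
Minimum $1,640: $5,180 meets the minimum, no increase.
Late-return penalty: 43 × $300 = $12,900
Damages plus late penalty: $5,180 + $12,900 = $18,080
Costs and fees: 30% of $18,080 = $5,424
Total recovery: $18,080 + $5,424 = $23,504

Recovery: $23,504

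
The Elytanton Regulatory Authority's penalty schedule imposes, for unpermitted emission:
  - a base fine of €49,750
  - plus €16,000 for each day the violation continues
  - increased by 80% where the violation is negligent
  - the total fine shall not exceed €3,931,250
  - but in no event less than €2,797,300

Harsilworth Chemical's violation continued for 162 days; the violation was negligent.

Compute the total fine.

€3,931,250

Per-day component: 162 × €16,000 = €2,592,000
Base plus per-day: €49,750 + €2,592,000 = €2,641,750
Enhancement: 80% of €2,641,750 = €2,113,400
Enhanced fine: €2,641,750 + €2,113,400 = €4,755,150
Cap at €3,931,250: €4,755,150 exceeds the cap → €3,931,250
Minimum €2,797,300: €3,931,250 meets the minimum, no increase.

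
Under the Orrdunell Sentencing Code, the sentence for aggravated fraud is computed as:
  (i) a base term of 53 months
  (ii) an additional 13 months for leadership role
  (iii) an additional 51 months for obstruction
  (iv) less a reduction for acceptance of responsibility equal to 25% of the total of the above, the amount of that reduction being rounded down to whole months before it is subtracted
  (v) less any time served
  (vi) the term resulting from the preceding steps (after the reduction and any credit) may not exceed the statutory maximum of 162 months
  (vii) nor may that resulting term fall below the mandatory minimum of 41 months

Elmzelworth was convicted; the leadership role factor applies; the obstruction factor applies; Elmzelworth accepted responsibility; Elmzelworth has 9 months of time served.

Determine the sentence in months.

Leadership role enhancement: +13 months
Obstruction enhancement: +51 months
Adjusted term: 53 months + 13 months + 51 months = 117 months
Acceptance of responsibility reduction: 25% of 117 months = 29 months (rounded down)
After reduction: 117 − 29 = 88 months
Less time served: 88 months − 9 months = 79 months
Cap at 162 months: 79 months is within the cap, no reduction.
Minimum 41 months: 79 months meets the minimum, no increase.

79 months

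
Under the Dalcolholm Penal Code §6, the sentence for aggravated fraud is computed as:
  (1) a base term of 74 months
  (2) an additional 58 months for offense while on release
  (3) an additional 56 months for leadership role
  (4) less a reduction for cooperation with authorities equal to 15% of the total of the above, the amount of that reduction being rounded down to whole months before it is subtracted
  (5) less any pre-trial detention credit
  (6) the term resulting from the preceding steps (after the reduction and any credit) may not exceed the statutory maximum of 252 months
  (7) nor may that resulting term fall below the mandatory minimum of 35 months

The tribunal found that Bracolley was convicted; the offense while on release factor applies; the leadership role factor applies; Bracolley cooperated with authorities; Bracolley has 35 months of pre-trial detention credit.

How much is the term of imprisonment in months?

Offense while on release enhancement: +58 months
Leadership role enhancement: +56 months
Adjusted term: 74 months + 58 months + 56 months = 188 months
Cooperation with authorities reduction: 15% of 188 months = 28 months (rounded down)
After reduction: 188 − 28 = 160 months
Less pre-trial detention credit: 160 months − 35 months = 125 months
Cap at 252 months: 125 months is within the cap, no reduction.
Minimum 35 months: 125 months meets the minimum, no increase.

125 months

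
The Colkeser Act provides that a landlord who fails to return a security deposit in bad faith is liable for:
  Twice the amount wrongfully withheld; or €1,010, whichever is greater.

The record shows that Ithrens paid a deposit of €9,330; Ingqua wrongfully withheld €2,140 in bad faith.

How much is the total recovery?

Doubled: 2 × €2,140 = €4,280
Minimum €1,010: €4,280 meets the minimum, no increase.

€4,280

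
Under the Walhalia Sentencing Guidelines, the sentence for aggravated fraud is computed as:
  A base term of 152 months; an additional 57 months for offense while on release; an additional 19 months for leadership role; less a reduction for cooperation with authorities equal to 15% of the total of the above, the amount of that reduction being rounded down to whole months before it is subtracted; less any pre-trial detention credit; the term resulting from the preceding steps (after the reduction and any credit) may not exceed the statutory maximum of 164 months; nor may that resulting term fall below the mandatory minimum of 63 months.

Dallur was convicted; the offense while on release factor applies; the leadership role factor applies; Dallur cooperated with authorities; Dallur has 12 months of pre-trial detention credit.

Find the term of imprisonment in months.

164 months

Offense while on release enhancement: +57 months
Leadership role enhancement: +19 months
Adjusted term: 152 months + 57 months + 19 months = 228 months
Cooperation with authorities reduction: 15% of 228 months = 34 months (rounded down)
After reduction: 228 − 34 = 194 months
Less pre-trial detention credit: 194 months − 12 months = 182 months
Cap at 164 months: 182 months exceeds the cap → 164 months
Minimum 63 months: 164 months meets the minimum, no increase.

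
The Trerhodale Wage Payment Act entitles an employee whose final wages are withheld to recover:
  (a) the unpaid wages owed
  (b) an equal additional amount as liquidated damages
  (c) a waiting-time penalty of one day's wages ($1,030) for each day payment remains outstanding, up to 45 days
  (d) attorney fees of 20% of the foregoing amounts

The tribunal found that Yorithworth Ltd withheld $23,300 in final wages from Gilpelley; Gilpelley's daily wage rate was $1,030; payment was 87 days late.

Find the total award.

Liquidated damages (equal amount): $23,300
Penalty days: min(87, 45) = 45
Waiting-time penalty: 45 × $1,030 = $46,350
Subtotal: $23,300 + $23,300 + $46,350 = $92,950
Attorney fees: 20% of $92,950 = $18,590
Total award: $92,950 + $18,590 = $111,540

$111,540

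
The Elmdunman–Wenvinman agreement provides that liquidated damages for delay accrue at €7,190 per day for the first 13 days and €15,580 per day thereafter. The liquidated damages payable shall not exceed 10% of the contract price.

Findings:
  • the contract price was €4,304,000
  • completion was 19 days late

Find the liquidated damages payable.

First 13 days: 13 × €7,190 = €93,470
Remaining days: (19 − 13) × €15,580 = €93,480
Accrued per-day damages: €93,470 + €93,480 = €186,950
Cap: 10% of €4,304,000 = €430,400
Cap at €430,400: €186,950 is within the cap, no reduction.

€186,950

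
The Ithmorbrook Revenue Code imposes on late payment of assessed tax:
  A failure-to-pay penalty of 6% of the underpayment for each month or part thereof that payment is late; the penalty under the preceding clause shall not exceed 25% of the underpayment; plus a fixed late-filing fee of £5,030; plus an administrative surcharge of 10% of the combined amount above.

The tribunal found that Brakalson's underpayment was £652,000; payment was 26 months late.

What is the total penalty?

£184,833

Accrued rate: 6% × 26 = 156%, capped at 25% → 25%
Failure-to-pay penalty: 25% of £652,000 = £163,000
Penalty before surcharge: £163,000 + £5,030 = £168,030
Administrative surcharge: 10% of £168,030 = £16,803
Total penalty: £168,030 + £16,803 = £184,833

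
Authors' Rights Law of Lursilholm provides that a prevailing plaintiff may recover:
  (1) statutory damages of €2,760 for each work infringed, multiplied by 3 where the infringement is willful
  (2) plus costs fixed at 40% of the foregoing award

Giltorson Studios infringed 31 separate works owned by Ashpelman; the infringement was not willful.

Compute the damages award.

Statutory damages: 31 × €2,760 = €85,560
Infringement not willful: no ×3 enhancement.
Costs: 40% of €85,560 = €34,224
Award plus costs: €85,560 + €34,224 = €119,784

€119,784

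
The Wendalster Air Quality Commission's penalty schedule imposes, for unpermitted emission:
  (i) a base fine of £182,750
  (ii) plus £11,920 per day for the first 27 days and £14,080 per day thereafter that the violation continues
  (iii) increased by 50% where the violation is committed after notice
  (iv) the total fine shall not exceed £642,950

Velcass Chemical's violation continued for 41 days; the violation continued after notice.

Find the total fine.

£642,950

First 27 days: 27 × £11,920 = £321,840
Remaining days: (41 − 27) × £14,080 = £197,120
Per-day component: £321,840 + £197,120 = £518,960
Base plus per-day: £182,750 + £518,960 = £701,710
Enhancement: 50% of £701,710 = £350,855
Enhanced fine: £701,710 + £350,855 = £1,052,565
Cap at £642,950: £1,052,565 exceeds the cap → £642,950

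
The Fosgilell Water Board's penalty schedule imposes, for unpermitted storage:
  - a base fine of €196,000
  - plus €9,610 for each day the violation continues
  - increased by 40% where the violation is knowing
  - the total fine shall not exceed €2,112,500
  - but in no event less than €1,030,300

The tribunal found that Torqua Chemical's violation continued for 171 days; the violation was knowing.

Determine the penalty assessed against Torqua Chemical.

€2,112,500

Per-day component: 171 × €9,610 = €1,643,310
Base plus per-day: €196,000 + €1,643,310 = €1,839,310
Enhancement: 40% of €1,839,310 = €735,724
Enhanced fine: €1,839,310 + €735,724 = €2,575,034
Cap at €2,112,500: €2,575,034 exceeds the cap → €2,112,500
Minimum €1,030,300: €2,112,500 meets the minimum, no increase.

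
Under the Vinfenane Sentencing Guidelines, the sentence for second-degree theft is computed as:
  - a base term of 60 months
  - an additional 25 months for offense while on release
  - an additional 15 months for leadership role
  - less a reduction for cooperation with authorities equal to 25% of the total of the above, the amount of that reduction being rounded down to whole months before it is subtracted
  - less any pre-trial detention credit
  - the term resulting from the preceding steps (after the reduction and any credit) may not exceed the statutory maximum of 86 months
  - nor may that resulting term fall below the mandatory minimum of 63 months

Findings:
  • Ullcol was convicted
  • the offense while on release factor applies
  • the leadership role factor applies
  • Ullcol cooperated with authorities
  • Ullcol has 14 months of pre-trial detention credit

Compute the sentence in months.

63 months

Offense while on release enhancement: +25 months
Leadership role enhancement: +15 months
Adjusted term: 60 months + 25 months + 15 months = 100 months
Cooperation with authorities reduction: 25% of 100 months = 25 months (rounded down)
After reduction: 100 − 25 = 75 months
Less pre-trial detention credit: 75 months − 14 months = 61 months
Cap at 86 months: 61 months is within the cap, no reduction.
Minimum 63 months: 61 months is below the minimum → 63 months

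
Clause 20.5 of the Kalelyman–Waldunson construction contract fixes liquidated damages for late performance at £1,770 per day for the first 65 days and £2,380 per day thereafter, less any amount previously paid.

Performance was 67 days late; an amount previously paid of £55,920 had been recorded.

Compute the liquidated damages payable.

First 65 days: 65 × £1,770 = £115,050
Remaining days: (67 − 65) × £2,380 = £4,760
Accrued per-day damages: £115,050 + £4,760 = £119,810
Less amount previously paid: £119,810 − £55,920 = £63,890

£63,890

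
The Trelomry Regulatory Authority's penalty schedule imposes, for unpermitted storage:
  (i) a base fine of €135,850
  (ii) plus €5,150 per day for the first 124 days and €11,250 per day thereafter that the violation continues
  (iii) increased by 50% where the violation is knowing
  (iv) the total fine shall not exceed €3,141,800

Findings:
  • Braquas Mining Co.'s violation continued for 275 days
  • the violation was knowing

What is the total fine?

First 124 days: 124 × €5,150 = €638,600
Remaining days: (275 − 124) × €11,250 = €1,698,750
Per-day component: €638,600 + €1,698,750 = €2,337,350
Base plus per-day: €135,850 + €2,337,350 = €2,473,200
Enhancement: 50% of €2,473,200 = €1,236,600
Enhanced fine: €2,473,200 + €1,236,600 = €3,709,800
Cap at €3,141,800: €3,709,800 exceeds the cap → €3,141,800

€3,141,800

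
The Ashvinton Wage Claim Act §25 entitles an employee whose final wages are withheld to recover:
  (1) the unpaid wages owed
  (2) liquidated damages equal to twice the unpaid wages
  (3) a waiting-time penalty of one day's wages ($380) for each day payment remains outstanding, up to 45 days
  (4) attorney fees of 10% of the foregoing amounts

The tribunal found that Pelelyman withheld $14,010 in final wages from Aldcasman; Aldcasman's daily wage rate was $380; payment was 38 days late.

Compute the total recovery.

Doubled: 2 × $14,010 = $28,020
Penalty days: min(38, 45) = 38
Waiting-time penalty: 38 × $380 = $14,440
Subtotal: $14,010 + $28,020 + $14,440 = $56,470
Attorney fees: 10% of $56,470 = $5,647
Total award: $56,470 + $5,647 = $62,117

$62,117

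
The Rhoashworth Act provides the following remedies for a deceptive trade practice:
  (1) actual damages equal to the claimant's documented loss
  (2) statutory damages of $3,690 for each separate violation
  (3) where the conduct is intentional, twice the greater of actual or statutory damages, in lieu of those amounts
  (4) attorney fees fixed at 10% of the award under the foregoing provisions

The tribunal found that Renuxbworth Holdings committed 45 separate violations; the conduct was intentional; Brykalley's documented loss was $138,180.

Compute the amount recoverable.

Statutory damages: 45 × $3,690 = $166,050
Greater of actual damages ($138,180) or statutory damages ($166,050): $166,050
Doubled: 2 × $166,050 = $332,100
Attorney fees: 10% of $332,100 = $33,210
Total recovery: $332,100 + $33,210 = $365,310

$365,310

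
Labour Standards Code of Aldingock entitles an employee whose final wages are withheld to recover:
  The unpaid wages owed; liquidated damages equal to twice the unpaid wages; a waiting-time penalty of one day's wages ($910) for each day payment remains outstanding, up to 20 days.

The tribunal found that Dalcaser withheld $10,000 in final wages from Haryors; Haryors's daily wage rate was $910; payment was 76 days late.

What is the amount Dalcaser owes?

Doubled: 2 × $10,000 = $20,000
Penalty days: min(76, 20) = 20
Waiting-time penalty: 20 × $910 = $18,200
Total award: $10,000 + $20,000 + $18,200 = $48,200

Total award: $48,200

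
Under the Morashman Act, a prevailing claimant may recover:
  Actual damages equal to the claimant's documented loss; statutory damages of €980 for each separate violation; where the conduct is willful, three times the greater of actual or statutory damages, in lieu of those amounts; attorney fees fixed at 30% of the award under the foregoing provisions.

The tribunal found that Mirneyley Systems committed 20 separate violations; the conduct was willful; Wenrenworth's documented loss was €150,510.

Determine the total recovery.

€586,989

Statutory damages: 20 × €980 = €19,600
Greater of actual damages (€150,510) or statutory damages (€19,600): €150,510
Trebled: 3 × €150,510 = €451,530
Attorney fees: 30% of €451,530 = €135,459
Total recovery: €451,530 + €135,459 = €586,989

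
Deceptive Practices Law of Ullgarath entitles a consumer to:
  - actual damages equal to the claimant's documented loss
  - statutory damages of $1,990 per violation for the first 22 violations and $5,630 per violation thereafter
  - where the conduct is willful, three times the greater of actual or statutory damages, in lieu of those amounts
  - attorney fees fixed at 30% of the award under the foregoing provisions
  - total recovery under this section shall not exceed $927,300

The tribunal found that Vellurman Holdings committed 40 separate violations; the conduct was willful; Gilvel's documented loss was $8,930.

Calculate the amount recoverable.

Total recovery: $565,968

First 22 violations: 22 × $1,990 = $43,780
Remaining violations: (40 − 22) × $5,630 = $101,340
Statutory damages: $43,780 + $101,340 = $145,120
Greater of actual damages ($8,930) or statutory damages ($145,120): $145,120
Trebled: 3 × $145,120 = $435,360
Attorney fees: 30% of $435,360 = $130,608
Total before cap: $435,360 + $130,608 = $565,968
Cap at $927,300: $565,968 is within the cap, no reduction.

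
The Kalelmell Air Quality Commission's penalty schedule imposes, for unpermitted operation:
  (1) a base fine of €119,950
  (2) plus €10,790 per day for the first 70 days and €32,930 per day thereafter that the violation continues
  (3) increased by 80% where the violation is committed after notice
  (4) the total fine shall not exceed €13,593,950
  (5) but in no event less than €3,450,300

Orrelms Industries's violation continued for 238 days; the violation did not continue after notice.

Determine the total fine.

Civil penalty: €6,407,490

First 70 days: 70 × €10,790 = €755,300
Remaining days: (238 − 70) × €32,930 = €5,532,240
Per-day component: €755,300 + €5,532,240 = €6,287,540
Base plus per-day: €119,950 + €6,287,540 = €6,407,490
The violation did not continue after notice: no 80% increase.
Cap at €13,593,950: €6,407,490 is within the cap, no reduction.
Minimum €3,450,300: €6,407,490 meets the minimum, no increase.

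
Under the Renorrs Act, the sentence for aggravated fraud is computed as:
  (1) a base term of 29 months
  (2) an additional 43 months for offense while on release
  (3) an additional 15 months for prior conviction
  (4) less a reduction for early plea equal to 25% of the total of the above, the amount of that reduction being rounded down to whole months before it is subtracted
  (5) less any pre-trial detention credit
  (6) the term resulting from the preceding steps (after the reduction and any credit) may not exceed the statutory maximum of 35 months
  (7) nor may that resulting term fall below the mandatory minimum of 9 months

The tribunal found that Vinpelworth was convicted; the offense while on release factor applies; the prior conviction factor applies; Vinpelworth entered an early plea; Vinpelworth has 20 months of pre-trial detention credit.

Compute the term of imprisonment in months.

Offense while on release enhancement: +43 months
Prior conviction enhancement: +15 months
Adjusted term: 29 months + 43 months + 15 months = 87 months
Early plea reduction: 25% of 87 months = 21 months (rounded down)
After reduction: 87 − 21 = 66 months
Less pre-trial detention credit: 66 months − 20 months = 46 months
Cap at 35 months: 46 months exceeds the cap → 35 months
Minimum 9 months: 35 months meets the minimum, no increase.

35 months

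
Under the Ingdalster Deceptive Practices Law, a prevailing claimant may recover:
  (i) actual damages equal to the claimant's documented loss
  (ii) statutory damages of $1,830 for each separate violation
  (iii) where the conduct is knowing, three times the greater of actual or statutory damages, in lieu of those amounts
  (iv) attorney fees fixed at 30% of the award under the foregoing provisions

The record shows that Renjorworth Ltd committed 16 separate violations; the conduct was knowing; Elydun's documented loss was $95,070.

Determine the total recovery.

Statutory damages: 16 × $1,830 = $29,280
Greater of actual damages ($95,070) or statutory damages ($29,280): $95,070
Trebled: 3 × $95,070 = $285,210
Attorney fees: 30% of $285,210 = $85,563
Total recovery: $285,210 + $85,563 = $370,773

Total recovery: $370,773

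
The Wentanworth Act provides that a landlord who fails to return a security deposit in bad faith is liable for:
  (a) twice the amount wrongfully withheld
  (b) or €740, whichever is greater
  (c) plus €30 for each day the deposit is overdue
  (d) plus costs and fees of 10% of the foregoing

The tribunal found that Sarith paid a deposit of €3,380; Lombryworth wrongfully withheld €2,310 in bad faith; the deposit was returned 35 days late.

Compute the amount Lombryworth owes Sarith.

Doubled: 2 × €2,310 = €4,620
Minimum €740: €4,620 meets the minimum, no increase.
Late-return penalty: 35 × €30 = €1,050
Damages plus late penalty: €4,620 + €1,050 = €5,670
Costs and fees: 10% of €5,670 = €567
Total recovery: €5,670 + €567 = €6,237

Recovery: €6,237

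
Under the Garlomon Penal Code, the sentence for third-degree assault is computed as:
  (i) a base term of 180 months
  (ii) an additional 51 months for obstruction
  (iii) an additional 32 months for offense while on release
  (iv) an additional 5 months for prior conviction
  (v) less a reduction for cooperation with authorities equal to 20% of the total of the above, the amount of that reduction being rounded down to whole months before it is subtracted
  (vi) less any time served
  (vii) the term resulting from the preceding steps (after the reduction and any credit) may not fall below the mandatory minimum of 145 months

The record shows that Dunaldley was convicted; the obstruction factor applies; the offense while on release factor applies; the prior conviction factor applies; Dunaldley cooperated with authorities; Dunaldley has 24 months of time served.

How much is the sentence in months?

191 months

Obstruction enhancement: +51 months
Offense while on release enhancement: +32 months
Prior conviction enhancement: +5 months
Adjusted term: 180 months + 51 months + 32 months + 5 months = 268 months
Cooperation with authorities reduction: 20% of 268 months = 53 months (rounded down)
After reduction: 268 − 53 = 215 months
Less time served: 215 months − 24 months = 191 months
Minimum 145 months: 191 months meets the minimum, no increase.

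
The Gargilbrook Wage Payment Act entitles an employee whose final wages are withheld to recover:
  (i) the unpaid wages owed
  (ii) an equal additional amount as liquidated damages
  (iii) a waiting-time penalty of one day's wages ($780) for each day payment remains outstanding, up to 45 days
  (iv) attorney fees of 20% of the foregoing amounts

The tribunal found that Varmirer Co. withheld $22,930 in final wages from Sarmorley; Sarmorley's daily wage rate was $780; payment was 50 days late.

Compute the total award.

Total award: $97,152

Liquidated damages (equal amount): $22,930
Penalty days: min(50, 45) = 45
Waiting-time penalty: 45 × $780 = $35,100
Subtotal: $22,930 + $22,930 + $35,100 = $80,960
Attorney fees: 20% of $80,960 = $16,192
Total award: $80,960 + $16,192 = $97,152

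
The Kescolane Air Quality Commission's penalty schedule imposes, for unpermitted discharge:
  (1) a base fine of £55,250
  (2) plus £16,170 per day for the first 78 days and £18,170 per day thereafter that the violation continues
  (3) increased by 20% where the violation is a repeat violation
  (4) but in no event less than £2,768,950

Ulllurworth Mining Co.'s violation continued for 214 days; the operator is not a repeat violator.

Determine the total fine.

Civil penalty: £3,787,630

First 78 days: 78 × £16,170 = £1,261,260
Remaining days: (214 − 78) × £18,170 = £2,471,120
Per-day component: £1,261,260 + £2,471,120 = £3,732,380
Base plus per-day: £55,250 + £3,732,380 = £3,787,630
The operator is not a repeat violator: no 20% increase.
Minimum £2,768,950: £3,787,630 meets the minimum, no increase.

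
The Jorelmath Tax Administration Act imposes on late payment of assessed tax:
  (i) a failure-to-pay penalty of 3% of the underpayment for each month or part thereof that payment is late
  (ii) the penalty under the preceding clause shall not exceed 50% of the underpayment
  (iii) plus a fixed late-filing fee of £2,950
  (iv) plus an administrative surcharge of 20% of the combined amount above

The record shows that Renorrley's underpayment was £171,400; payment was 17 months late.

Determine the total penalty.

Accrued rate: 3% × 17 = 51%, capped at 50% → 50%
Failure-to-pay penalty: 50% of £171,400 = £85,700
Penalty before surcharge: £85,700 + £2,950 = £88,650
Administrative surcharge: 20% of £88,650 = £17,730
Total penalty: £88,650 + £17,730 = £106,380

£106,380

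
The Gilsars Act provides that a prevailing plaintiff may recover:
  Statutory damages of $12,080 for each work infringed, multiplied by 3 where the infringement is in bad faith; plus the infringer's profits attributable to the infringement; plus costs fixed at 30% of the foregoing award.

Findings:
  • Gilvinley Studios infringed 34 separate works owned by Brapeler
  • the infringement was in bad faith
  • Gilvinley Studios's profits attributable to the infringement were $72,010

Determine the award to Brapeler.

Statutory damages: 34 × $12,080 = $410,720
Trebled: 3 × $410,720 = $1,232,160
Combined award: $1,232,160 + $72,010 = $1,304,170
Costs: 30% of $1,304,170 = $391,251
Award plus costs: $1,304,170 + $391,251 = $1,695,421

Award: $1,695,421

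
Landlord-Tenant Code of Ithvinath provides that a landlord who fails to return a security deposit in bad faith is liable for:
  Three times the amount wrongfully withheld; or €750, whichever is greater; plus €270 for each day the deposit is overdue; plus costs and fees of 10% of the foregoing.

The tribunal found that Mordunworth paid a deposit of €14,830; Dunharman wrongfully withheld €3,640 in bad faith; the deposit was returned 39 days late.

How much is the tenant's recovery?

€23,595

Trebled: 3 × €3,640 = €10,920
Minimum €750: €10,920 meets the minimum, no increase.
Late-return penalty: 39 × €270 = €10,530
Damages plus late penalty: €10,920 + €10,530 = €21,450
Costs and fees: 10% of €21,450 = €2,145
Total recovery: €21,450 + €2,145 = €23,595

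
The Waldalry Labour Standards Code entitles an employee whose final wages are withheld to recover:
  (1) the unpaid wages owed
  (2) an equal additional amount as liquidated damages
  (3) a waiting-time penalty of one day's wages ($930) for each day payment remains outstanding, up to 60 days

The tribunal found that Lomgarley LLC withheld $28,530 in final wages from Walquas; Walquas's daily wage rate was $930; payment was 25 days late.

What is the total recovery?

Liquidated damages (equal amount): $28,530
Penalty days: min(25, 60) = 25
Waiting-time penalty: 25 × $930 = $23,250
Total award: $28,530 + $28,530 + $23,250 = $80,310

$80,310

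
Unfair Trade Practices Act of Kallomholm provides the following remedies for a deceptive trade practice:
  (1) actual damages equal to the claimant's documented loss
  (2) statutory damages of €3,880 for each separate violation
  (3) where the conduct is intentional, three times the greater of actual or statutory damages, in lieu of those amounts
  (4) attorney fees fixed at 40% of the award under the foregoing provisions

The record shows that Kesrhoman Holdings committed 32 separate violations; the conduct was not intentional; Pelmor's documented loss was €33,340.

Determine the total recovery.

€220,500

Statutory damages: 32 × €3,880 = €124,160
Conduct not intentional: the in-lieu enhancement does not apply.
Actual plus statutory damages: €33,340 + €124,160 = €157,500
Attorney fees: 40% of €157,500 = €63,000
Total recovery: €157,500 + €63,000 = €220,500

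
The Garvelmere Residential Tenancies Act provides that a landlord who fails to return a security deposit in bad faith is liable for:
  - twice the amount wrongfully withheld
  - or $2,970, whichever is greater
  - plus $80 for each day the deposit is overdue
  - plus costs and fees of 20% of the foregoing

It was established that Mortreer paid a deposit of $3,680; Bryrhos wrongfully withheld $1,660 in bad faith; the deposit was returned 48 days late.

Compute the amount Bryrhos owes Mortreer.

$8,592

Doubled: 2 × $1,660 = $3,320
Minimum $2,970: $3,320 meets the minimum, no increase.
Late-return penalty: 48 × $80 = $3,840
Damages plus late penalty: $3,320 + $3,840 = $7,160
Costs and fees: 20% of $7,160 = $1,432
Total recovery: $7,160 + $1,432 = $8,592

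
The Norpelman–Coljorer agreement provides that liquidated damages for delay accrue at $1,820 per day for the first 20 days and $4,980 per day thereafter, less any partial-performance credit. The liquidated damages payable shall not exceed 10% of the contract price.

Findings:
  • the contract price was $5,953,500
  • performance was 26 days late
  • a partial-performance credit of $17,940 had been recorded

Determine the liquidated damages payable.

$48,340

First 20 days: 20 × $1,820 = $36,400
Remaining days: (26 − 20) × $4,980 = $29,880
Accrued per-day damages: $36,400 + $29,880 = $66,280
Less partial-performance credit: $66,280 − $17,940 = $48,340
Cap: 10% of $5,953,500 = $595,350
Cap at $595,350: $48,340 is within the cap, no reduction.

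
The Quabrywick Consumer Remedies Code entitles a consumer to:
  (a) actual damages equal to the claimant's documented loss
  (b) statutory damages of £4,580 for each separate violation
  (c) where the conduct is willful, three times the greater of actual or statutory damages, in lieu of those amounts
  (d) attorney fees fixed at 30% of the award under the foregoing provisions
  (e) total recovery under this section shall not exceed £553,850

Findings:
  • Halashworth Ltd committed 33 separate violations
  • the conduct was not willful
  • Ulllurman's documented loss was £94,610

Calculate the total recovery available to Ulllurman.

£319,475

Statutory damages: 33 × £4,580 = £151,140
Conduct not willful: the in-lieu enhancement does not apply.
Actual plus statutory damages: £94,610 + £151,140 = £245,750
Attorney fees: 30% of £245,750 = £73,725
Total before cap: £245,750 + £73,725 = £319,475
Cap at £553,850: £319,475 is within the cap, no reduction.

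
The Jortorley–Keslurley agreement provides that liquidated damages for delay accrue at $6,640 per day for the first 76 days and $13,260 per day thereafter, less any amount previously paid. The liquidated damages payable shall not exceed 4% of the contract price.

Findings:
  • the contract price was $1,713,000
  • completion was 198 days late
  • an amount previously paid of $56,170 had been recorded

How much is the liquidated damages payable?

First 76 days: 76 × $6,640 = $504,640
Remaining days: (198 − 76) × $13,260 = $1,617,720
Accrued per-day damages: $504,640 + $1,617,720 = $2,122,360
Less amount previously paid: $2,122,360 − $56,170 = $2,066,190
Cap: 4% of $1,713,000 = $68,520
Cap at $68,520: $2,066,190 exceeds the cap → $68,520

$68,520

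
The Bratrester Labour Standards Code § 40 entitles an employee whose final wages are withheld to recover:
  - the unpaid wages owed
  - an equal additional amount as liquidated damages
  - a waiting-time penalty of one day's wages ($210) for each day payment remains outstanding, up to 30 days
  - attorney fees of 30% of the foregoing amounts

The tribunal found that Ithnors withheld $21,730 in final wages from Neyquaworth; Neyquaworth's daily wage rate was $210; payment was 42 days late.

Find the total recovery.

Total award: $64,688

Liquidated damages (equal amount): $21,730
Penalty days: min(42, 30) = 30
Waiting-time penalty: 30 × $210 = $6,300
Subtotal: $21,730 + $21,730 + $6,300 = $49,760
Attorney fees: 30% of $49,760 = $14,928
Total award: $49,760 + $14,928 = $64,688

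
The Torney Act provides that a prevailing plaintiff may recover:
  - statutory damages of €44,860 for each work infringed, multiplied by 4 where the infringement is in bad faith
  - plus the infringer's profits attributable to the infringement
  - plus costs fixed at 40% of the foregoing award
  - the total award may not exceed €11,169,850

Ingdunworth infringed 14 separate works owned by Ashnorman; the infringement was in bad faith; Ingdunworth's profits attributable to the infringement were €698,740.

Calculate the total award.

€4,495,260

Statutory damages: 14 × €44,860 = €628,040
Multiplied by 4: 4 × €628,040 = €2,512,160
Combined award: €2,512,160 + €698,740 = €3,210,900
Costs: 40% of €3,210,900 = €1,284,360
Award plus costs: €3,210,900 + €1,284,360 = €4,495,260
Cap at €11,169,850: €4,495,260 is within the cap, no reduction.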